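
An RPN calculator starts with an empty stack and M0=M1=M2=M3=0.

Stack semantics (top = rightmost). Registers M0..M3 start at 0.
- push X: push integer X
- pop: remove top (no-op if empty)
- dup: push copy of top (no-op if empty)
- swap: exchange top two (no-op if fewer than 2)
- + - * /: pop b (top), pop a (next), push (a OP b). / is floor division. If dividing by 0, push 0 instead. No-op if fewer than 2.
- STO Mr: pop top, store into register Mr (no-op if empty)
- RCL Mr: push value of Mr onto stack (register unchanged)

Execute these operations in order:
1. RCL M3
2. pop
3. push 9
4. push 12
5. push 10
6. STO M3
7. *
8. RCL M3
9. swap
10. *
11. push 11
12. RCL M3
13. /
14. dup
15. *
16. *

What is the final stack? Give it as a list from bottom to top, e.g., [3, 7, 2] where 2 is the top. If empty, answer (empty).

Answer: [1080]

Derivation:
After op 1 (RCL M3): stack=[0] mem=[0,0,0,0]
After op 2 (pop): stack=[empty] mem=[0,0,0,0]
After op 3 (push 9): stack=[9] mem=[0,0,0,0]
After op 4 (push 12): stack=[9,12] mem=[0,0,0,0]
After op 5 (push 10): stack=[9,12,10] mem=[0,0,0,0]
After op 6 (STO M3): stack=[9,12] mem=[0,0,0,10]
After op 7 (*): stack=[108] mem=[0,0,0,10]
After op 8 (RCL M3): stack=[108,10] mem=[0,0,0,10]
After op 9 (swap): stack=[10,108] mem=[0,0,0,10]
After op 10 (*): stack=[1080] mem=[0,0,0,10]
After op 11 (push 11): stack=[1080,11] mem=[0,0,0,10]
After op 12 (RCL M3): stack=[1080,11,10] mem=[0,0,0,10]
After op 13 (/): stack=[1080,1] mem=[0,0,0,10]
After op 14 (dup): stack=[1080,1,1] mem=[0,0,0,10]
After op 15 (*): stack=[1080,1] mem=[0,0,0,10]
After op 16 (*): stack=[1080] mem=[0,0,0,10]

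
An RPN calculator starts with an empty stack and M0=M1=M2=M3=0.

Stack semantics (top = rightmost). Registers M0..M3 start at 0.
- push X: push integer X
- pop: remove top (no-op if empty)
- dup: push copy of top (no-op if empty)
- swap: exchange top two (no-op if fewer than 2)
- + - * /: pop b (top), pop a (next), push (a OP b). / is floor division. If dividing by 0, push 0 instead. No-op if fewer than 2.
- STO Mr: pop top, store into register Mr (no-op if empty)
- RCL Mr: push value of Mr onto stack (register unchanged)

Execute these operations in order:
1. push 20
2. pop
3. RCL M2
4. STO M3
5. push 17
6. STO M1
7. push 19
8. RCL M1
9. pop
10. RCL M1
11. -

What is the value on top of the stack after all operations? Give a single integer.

Answer: 2

Derivation:
After op 1 (push 20): stack=[20] mem=[0,0,0,0]
After op 2 (pop): stack=[empty] mem=[0,0,0,0]
After op 3 (RCL M2): stack=[0] mem=[0,0,0,0]
After op 4 (STO M3): stack=[empty] mem=[0,0,0,0]
After op 5 (push 17): stack=[17] mem=[0,0,0,0]
After op 6 (STO M1): stack=[empty] mem=[0,17,0,0]
After op 7 (push 19): stack=[19] mem=[0,17,0,0]
After op 8 (RCL M1): stack=[19,17] mem=[0,17,0,0]
After op 9 (pop): stack=[19] mem=[0,17,0,0]
After op 10 (RCL M1): stack=[19,17] mem=[0,17,0,0]
After op 11 (-): stack=[2] mem=[0,17,0,0]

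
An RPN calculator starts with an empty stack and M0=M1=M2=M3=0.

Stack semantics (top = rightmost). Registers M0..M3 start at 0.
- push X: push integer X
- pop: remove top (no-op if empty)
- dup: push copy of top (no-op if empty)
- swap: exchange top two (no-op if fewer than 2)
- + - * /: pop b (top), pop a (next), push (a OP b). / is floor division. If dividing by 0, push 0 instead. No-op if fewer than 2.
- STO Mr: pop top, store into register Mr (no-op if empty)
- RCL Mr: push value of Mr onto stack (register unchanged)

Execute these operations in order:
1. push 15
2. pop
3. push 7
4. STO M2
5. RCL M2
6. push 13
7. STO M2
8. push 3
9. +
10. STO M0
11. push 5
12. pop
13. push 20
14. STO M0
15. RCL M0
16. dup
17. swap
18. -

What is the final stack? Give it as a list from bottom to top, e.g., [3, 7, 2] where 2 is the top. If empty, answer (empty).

After op 1 (push 15): stack=[15] mem=[0,0,0,0]
After op 2 (pop): stack=[empty] mem=[0,0,0,0]
After op 3 (push 7): stack=[7] mem=[0,0,0,0]
After op 4 (STO M2): stack=[empty] mem=[0,0,7,0]
After op 5 (RCL M2): stack=[7] mem=[0,0,7,0]
After op 6 (push 13): stack=[7,13] mem=[0,0,7,0]
After op 7 (STO M2): stack=[7] mem=[0,0,13,0]
After op 8 (push 3): stack=[7,3] mem=[0,0,13,0]
After op 9 (+): stack=[10] mem=[0,0,13,0]
After op 10 (STO M0): stack=[empty] mem=[10,0,13,0]
After op 11 (push 5): stack=[5] mem=[10,0,13,0]
After op 12 (pop): stack=[empty] mem=[10,0,13,0]
After op 13 (push 20): stack=[20] mem=[10,0,13,0]
After op 14 (STO M0): stack=[empty] mem=[20,0,13,0]
After op 15 (RCL M0): stack=[20] mem=[20,0,13,0]
After op 16 (dup): stack=[20,20] mem=[20,0,13,0]
After op 17 (swap): stack=[20,20] mem=[20,0,13,0]
After op 18 (-): stack=[0] mem=[20,0,13,0]

Answer: [0]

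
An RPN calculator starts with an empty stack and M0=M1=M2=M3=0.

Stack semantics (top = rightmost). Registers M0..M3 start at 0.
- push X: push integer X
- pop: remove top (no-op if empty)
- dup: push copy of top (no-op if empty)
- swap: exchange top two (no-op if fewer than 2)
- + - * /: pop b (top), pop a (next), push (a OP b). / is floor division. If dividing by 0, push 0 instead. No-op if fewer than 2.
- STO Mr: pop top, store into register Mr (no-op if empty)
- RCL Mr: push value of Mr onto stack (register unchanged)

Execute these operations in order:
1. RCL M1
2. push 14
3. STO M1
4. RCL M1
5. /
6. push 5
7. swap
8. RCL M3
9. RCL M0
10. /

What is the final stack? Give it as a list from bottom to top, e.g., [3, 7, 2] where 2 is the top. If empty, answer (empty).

After op 1 (RCL M1): stack=[0] mem=[0,0,0,0]
After op 2 (push 14): stack=[0,14] mem=[0,0,0,0]
After op 3 (STO M1): stack=[0] mem=[0,14,0,0]
After op 4 (RCL M1): stack=[0,14] mem=[0,14,0,0]
After op 5 (/): stack=[0] mem=[0,14,0,0]
After op 6 (push 5): stack=[0,5] mem=[0,14,0,0]
After op 7 (swap): stack=[5,0] mem=[0,14,0,0]
After op 8 (RCL M3): stack=[5,0,0] mem=[0,14,0,0]
After op 9 (RCL M0): stack=[5,0,0,0] mem=[0,14,0,0]
After op 10 (/): stack=[5,0,0] mem=[0,14,0,0]

Answer: [5, 0, 0]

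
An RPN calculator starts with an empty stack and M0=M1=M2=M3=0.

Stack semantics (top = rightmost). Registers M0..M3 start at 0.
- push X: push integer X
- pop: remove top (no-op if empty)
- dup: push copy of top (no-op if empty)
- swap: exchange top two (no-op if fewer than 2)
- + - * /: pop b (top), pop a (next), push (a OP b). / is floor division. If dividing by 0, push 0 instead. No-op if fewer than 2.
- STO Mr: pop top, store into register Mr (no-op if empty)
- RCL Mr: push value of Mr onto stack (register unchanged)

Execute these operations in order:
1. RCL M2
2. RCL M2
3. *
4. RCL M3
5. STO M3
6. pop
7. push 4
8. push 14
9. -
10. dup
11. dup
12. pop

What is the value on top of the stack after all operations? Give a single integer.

After op 1 (RCL M2): stack=[0] mem=[0,0,0,0]
After op 2 (RCL M2): stack=[0,0] mem=[0,0,0,0]
After op 3 (*): stack=[0] mem=[0,0,0,0]
After op 4 (RCL M3): stack=[0,0] mem=[0,0,0,0]
After op 5 (STO M3): stack=[0] mem=[0,0,0,0]
After op 6 (pop): stack=[empty] mem=[0,0,0,0]
After op 7 (push 4): stack=[4] mem=[0,0,0,0]
After op 8 (push 14): stack=[4,14] mem=[0,0,0,0]
After op 9 (-): stack=[-10] mem=[0,0,0,0]
After op 10 (dup): stack=[-10,-10] mem=[0,0,0,0]
After op 11 (dup): stack=[-10,-10,-10] mem=[0,0,0,0]
After op 12 (pop): stack=[-10,-10] mem=[0,0,0,0]

Answer: -10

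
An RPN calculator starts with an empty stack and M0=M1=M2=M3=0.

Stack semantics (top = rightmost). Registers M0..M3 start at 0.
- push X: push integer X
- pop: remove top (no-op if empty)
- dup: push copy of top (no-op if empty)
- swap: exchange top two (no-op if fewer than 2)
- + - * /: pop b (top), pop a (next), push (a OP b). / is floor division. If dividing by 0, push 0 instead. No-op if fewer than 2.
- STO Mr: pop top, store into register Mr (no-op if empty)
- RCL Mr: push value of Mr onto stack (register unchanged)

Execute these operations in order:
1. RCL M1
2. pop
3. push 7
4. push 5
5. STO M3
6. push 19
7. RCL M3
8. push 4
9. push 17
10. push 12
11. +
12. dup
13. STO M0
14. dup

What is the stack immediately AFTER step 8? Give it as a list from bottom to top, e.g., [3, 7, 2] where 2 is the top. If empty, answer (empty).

After op 1 (RCL M1): stack=[0] mem=[0,0,0,0]
After op 2 (pop): stack=[empty] mem=[0,0,0,0]
After op 3 (push 7): stack=[7] mem=[0,0,0,0]
After op 4 (push 5): stack=[7,5] mem=[0,0,0,0]
After op 5 (STO M3): stack=[7] mem=[0,0,0,5]
After op 6 (push 19): stack=[7,19] mem=[0,0,0,5]
After op 7 (RCL M3): stack=[7,19,5] mem=[0,0,0,5]
After op 8 (push 4): stack=[7,19,5,4] mem=[0,0,0,5]

[7, 19, 5, 4]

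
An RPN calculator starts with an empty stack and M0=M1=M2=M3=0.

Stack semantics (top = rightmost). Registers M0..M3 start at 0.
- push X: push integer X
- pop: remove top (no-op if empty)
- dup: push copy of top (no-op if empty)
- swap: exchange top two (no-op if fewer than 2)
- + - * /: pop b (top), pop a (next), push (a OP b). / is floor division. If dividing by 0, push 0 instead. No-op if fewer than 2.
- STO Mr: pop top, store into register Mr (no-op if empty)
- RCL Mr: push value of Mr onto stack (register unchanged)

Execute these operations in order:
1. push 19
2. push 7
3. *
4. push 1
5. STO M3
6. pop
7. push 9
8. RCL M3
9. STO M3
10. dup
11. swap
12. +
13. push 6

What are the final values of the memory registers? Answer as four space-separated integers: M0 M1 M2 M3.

Answer: 0 0 0 1

Derivation:
After op 1 (push 19): stack=[19] mem=[0,0,0,0]
After op 2 (push 7): stack=[19,7] mem=[0,0,0,0]
After op 3 (*): stack=[133] mem=[0,0,0,0]
After op 4 (push 1): stack=[133,1] mem=[0,0,0,0]
After op 5 (STO M3): stack=[133] mem=[0,0,0,1]
After op 6 (pop): stack=[empty] mem=[0,0,0,1]
After op 7 (push 9): stack=[9] mem=[0,0,0,1]
After op 8 (RCL M3): stack=[9,1] mem=[0,0,0,1]
After op 9 (STO M3): stack=[9] mem=[0,0,0,1]
After op 10 (dup): stack=[9,9] mem=[0,0,0,1]
After op 11 (swap): stack=[9,9] mem=[0,0,0,1]
After op 12 (+): stack=[18] mem=[0,0,0,1]
After op 13 (push 6): stack=[18,6] mem=[0,0,0,1]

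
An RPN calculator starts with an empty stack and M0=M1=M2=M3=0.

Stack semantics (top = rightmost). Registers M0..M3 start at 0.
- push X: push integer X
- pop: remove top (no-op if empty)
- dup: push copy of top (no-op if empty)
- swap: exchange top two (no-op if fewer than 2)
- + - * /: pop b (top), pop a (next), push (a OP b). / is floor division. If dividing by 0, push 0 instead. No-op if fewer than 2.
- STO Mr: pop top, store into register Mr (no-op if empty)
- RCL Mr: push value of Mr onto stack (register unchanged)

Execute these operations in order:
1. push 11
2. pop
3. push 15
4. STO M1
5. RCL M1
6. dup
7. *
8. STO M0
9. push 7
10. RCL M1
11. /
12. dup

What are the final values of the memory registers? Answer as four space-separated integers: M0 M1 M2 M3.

After op 1 (push 11): stack=[11] mem=[0,0,0,0]
After op 2 (pop): stack=[empty] mem=[0,0,0,0]
After op 3 (push 15): stack=[15] mem=[0,0,0,0]
After op 4 (STO M1): stack=[empty] mem=[0,15,0,0]
After op 5 (RCL M1): stack=[15] mem=[0,15,0,0]
After op 6 (dup): stack=[15,15] mem=[0,15,0,0]
After op 7 (*): stack=[225] mem=[0,15,0,0]
After op 8 (STO M0): stack=[empty] mem=[225,15,0,0]
After op 9 (push 7): stack=[7] mem=[225,15,0,0]
After op 10 (RCL M1): stack=[7,15] mem=[225,15,0,0]
After op 11 (/): stack=[0] mem=[225,15,0,0]
After op 12 (dup): stack=[0,0] mem=[225,15,0,0]

Answer: 225 15 0 0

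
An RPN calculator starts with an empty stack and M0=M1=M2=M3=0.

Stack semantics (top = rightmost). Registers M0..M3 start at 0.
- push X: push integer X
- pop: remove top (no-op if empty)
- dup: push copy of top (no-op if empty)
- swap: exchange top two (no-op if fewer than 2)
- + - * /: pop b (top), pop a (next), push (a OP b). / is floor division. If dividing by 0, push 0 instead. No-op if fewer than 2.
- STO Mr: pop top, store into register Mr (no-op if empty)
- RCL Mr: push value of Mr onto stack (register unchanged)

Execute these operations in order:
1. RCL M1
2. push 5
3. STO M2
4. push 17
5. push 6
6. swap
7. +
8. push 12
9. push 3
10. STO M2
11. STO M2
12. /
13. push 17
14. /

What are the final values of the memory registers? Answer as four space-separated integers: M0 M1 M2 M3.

Answer: 0 0 12 0

Derivation:
After op 1 (RCL M1): stack=[0] mem=[0,0,0,0]
After op 2 (push 5): stack=[0,5] mem=[0,0,0,0]
After op 3 (STO M2): stack=[0] mem=[0,0,5,0]
After op 4 (push 17): stack=[0,17] mem=[0,0,5,0]
After op 5 (push 6): stack=[0,17,6] mem=[0,0,5,0]
After op 6 (swap): stack=[0,6,17] mem=[0,0,5,0]
After op 7 (+): stack=[0,23] mem=[0,0,5,0]
After op 8 (push 12): stack=[0,23,12] mem=[0,0,5,0]
After op 9 (push 3): stack=[0,23,12,3] mem=[0,0,5,0]
After op 10 (STO M2): stack=[0,23,12] mem=[0,0,3,0]
After op 11 (STO M2): stack=[0,23] mem=[0,0,12,0]
After op 12 (/): stack=[0] mem=[0,0,12,0]
After op 13 (push 17): stack=[0,17] mem=[0,0,12,0]
After op 14 (/): stack=[0] mem=[0,0,12,0]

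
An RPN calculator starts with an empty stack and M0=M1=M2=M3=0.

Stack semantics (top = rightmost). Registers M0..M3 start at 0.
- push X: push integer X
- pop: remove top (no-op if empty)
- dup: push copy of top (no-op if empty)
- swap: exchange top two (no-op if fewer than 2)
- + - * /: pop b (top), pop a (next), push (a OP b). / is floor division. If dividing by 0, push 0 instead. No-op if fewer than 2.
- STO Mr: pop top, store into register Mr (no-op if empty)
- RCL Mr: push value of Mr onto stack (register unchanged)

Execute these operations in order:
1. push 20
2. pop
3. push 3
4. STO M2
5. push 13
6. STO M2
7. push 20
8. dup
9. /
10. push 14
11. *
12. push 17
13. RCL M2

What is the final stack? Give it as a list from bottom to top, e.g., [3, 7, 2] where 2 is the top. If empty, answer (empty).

Answer: [14, 17, 13]

Derivation:
After op 1 (push 20): stack=[20] mem=[0,0,0,0]
After op 2 (pop): stack=[empty] mem=[0,0,0,0]
After op 3 (push 3): stack=[3] mem=[0,0,0,0]
After op 4 (STO M2): stack=[empty] mem=[0,0,3,0]
After op 5 (push 13): stack=[13] mem=[0,0,3,0]
After op 6 (STO M2): stack=[empty] mem=[0,0,13,0]
After op 7 (push 20): stack=[20] mem=[0,0,13,0]
After op 8 (dup): stack=[20,20] mem=[0,0,13,0]
After op 9 (/): stack=[1] mem=[0,0,13,0]
After op 10 (push 14): stack=[1,14] mem=[0,0,13,0]
After op 11 (*): stack=[14] mem=[0,0,13,0]
After op 12 (push 17): stack=[14,17] mem=[0,0,13,0]
After op 13 (RCL M2): stack=[14,17,13] mem=[0,0,13,0]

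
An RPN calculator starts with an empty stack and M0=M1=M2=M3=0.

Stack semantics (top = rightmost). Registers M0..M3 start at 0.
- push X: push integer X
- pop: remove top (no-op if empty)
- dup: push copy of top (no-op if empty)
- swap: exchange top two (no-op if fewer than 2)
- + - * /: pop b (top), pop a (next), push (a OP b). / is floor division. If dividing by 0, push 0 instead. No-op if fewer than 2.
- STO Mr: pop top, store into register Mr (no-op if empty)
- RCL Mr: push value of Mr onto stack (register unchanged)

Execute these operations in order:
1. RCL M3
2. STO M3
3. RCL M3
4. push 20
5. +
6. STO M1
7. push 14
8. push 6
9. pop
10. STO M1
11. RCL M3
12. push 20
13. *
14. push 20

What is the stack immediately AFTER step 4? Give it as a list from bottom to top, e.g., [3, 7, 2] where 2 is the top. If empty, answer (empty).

After op 1 (RCL M3): stack=[0] mem=[0,0,0,0]
After op 2 (STO M3): stack=[empty] mem=[0,0,0,0]
After op 3 (RCL M3): stack=[0] mem=[0,0,0,0]
After op 4 (push 20): stack=[0,20] mem=[0,0,0,0]

[0, 20]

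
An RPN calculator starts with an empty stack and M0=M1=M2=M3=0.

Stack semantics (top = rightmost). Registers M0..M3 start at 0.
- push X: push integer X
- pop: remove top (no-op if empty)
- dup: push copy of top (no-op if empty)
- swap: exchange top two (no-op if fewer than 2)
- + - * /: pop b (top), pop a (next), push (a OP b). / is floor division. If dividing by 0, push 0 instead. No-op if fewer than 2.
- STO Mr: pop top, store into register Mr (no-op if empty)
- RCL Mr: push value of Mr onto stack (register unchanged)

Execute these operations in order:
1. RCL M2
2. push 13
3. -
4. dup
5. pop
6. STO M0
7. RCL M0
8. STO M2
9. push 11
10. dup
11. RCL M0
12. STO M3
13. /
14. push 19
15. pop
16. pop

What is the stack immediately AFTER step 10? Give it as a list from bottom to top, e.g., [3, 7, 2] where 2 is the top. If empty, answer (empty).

After op 1 (RCL M2): stack=[0] mem=[0,0,0,0]
After op 2 (push 13): stack=[0,13] mem=[0,0,0,0]
After op 3 (-): stack=[-13] mem=[0,0,0,0]
After op 4 (dup): stack=[-13,-13] mem=[0,0,0,0]
After op 5 (pop): stack=[-13] mem=[0,0,0,0]
After op 6 (STO M0): stack=[empty] mem=[-13,0,0,0]
After op 7 (RCL M0): stack=[-13] mem=[-13,0,0,0]
After op 8 (STO M2): stack=[empty] mem=[-13,0,-13,0]
After op 9 (push 11): stack=[11] mem=[-13,0,-13,0]
After op 10 (dup): stack=[11,11] mem=[-13,0,-13,0]

[11, 11]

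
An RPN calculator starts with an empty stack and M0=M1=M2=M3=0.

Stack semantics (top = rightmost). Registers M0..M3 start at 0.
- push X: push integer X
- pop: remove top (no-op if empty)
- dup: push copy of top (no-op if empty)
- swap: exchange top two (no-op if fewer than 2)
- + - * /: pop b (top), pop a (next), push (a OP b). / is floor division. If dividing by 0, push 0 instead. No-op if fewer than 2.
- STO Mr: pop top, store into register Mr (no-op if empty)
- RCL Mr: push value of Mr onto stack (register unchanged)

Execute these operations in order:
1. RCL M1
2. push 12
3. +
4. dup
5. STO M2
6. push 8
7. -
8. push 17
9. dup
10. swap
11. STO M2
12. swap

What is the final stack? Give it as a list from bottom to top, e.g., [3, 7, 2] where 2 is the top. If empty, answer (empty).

After op 1 (RCL M1): stack=[0] mem=[0,0,0,0]
After op 2 (push 12): stack=[0,12] mem=[0,0,0,0]
After op 3 (+): stack=[12] mem=[0,0,0,0]
After op 4 (dup): stack=[12,12] mem=[0,0,0,0]
After op 5 (STO M2): stack=[12] mem=[0,0,12,0]
After op 6 (push 8): stack=[12,8] mem=[0,0,12,0]
After op 7 (-): stack=[4] mem=[0,0,12,0]
After op 8 (push 17): stack=[4,17] mem=[0,0,12,0]
After op 9 (dup): stack=[4,17,17] mem=[0,0,12,0]
After op 10 (swap): stack=[4,17,17] mem=[0,0,12,0]
After op 11 (STO M2): stack=[4,17] mem=[0,0,17,0]
After op 12 (swap): stack=[17,4] mem=[0,0,17,0]

Answer: [17, 4]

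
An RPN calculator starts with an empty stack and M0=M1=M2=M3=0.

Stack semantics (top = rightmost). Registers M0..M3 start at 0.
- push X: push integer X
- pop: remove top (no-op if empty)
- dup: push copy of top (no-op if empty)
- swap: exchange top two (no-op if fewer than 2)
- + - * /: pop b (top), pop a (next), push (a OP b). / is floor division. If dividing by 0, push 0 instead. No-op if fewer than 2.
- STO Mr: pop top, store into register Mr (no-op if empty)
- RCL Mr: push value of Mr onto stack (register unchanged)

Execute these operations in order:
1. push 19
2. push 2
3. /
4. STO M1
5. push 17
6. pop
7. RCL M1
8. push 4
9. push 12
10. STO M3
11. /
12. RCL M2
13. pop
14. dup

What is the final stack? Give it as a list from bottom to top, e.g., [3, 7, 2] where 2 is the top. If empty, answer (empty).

After op 1 (push 19): stack=[19] mem=[0,0,0,0]
After op 2 (push 2): stack=[19,2] mem=[0,0,0,0]
After op 3 (/): stack=[9] mem=[0,0,0,0]
After op 4 (STO M1): stack=[empty] mem=[0,9,0,0]
After op 5 (push 17): stack=[17] mem=[0,9,0,0]
After op 6 (pop): stack=[empty] mem=[0,9,0,0]
After op 7 (RCL M1): stack=[9] mem=[0,9,0,0]
After op 8 (push 4): stack=[9,4] mem=[0,9,0,0]
After op 9 (push 12): stack=[9,4,12] mem=[0,9,0,0]
After op 10 (STO M3): stack=[9,4] mem=[0,9,0,12]
After op 11 (/): stack=[2] mem=[0,9,0,12]
After op 12 (RCL M2): stack=[2,0] mem=[0,9,0,12]
After op 13 (pop): stack=[2] mem=[0,9,0,12]
After op 14 (dup): stack=[2,2] mem=[0,9,0,12]

Answer: [2, 2]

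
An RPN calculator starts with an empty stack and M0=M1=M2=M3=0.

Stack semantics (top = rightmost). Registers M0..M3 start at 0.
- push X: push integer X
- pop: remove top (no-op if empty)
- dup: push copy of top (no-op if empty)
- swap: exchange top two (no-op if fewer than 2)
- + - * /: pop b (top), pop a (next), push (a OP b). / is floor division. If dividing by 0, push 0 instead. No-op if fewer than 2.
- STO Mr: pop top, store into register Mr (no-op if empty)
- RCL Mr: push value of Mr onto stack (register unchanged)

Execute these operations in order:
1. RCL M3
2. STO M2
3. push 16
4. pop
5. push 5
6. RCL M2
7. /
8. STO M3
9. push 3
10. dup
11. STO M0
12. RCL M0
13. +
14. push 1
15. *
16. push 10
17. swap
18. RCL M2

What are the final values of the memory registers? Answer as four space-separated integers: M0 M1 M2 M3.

Answer: 3 0 0 0

Derivation:
After op 1 (RCL M3): stack=[0] mem=[0,0,0,0]
After op 2 (STO M2): stack=[empty] mem=[0,0,0,0]
After op 3 (push 16): stack=[16] mem=[0,0,0,0]
After op 4 (pop): stack=[empty] mem=[0,0,0,0]
After op 5 (push 5): stack=[5] mem=[0,0,0,0]
After op 6 (RCL M2): stack=[5,0] mem=[0,0,0,0]
After op 7 (/): stack=[0] mem=[0,0,0,0]
After op 8 (STO M3): stack=[empty] mem=[0,0,0,0]
After op 9 (push 3): stack=[3] mem=[0,0,0,0]
After op 10 (dup): stack=[3,3] mem=[0,0,0,0]
After op 11 (STO M0): stack=[3] mem=[3,0,0,0]
After op 12 (RCL M0): stack=[3,3] mem=[3,0,0,0]
After op 13 (+): stack=[6] mem=[3,0,0,0]
After op 14 (push 1): stack=[6,1] mem=[3,0,0,0]
After op 15 (*): stack=[6] mem=[3,0,0,0]
After op 16 (push 10): stack=[6,10] mem=[3,0,0,0]
After op 17 (swap): stack=[10,6] mem=[3,0,0,0]
After op 18 (RCL M2): stack=[10,6,0] mem=[3,0,0,0]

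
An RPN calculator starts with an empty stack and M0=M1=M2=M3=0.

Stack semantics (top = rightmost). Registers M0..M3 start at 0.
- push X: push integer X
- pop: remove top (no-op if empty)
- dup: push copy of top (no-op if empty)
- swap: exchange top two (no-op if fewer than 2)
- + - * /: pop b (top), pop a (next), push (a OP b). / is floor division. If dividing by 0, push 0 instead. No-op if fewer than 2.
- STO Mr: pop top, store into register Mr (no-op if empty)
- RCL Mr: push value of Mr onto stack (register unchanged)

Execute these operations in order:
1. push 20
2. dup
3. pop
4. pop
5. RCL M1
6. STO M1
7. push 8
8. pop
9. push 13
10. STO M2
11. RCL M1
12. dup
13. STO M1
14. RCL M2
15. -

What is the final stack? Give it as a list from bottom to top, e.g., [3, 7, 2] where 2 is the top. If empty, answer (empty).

Answer: [-13]

Derivation:
After op 1 (push 20): stack=[20] mem=[0,0,0,0]
After op 2 (dup): stack=[20,20] mem=[0,0,0,0]
After op 3 (pop): stack=[20] mem=[0,0,0,0]
After op 4 (pop): stack=[empty] mem=[0,0,0,0]
After op 5 (RCL M1): stack=[0] mem=[0,0,0,0]
After op 6 (STO M1): stack=[empty] mem=[0,0,0,0]
After op 7 (push 8): stack=[8] mem=[0,0,0,0]
After op 8 (pop): stack=[empty] mem=[0,0,0,0]
After op 9 (push 13): stack=[13] mem=[0,0,0,0]
After op 10 (STO M2): stack=[empty] mem=[0,0,13,0]
After op 11 (RCL M1): stack=[0] mem=[0,0,13,0]
After op 12 (dup): stack=[0,0] mem=[0,0,13,0]
After op 13 (STO M1): stack=[0] mem=[0,0,13,0]
After op 14 (RCL M2): stack=[0,13] mem=[0,0,13,0]
After op 15 (-): stack=[-13] mem=[0,0,13,0]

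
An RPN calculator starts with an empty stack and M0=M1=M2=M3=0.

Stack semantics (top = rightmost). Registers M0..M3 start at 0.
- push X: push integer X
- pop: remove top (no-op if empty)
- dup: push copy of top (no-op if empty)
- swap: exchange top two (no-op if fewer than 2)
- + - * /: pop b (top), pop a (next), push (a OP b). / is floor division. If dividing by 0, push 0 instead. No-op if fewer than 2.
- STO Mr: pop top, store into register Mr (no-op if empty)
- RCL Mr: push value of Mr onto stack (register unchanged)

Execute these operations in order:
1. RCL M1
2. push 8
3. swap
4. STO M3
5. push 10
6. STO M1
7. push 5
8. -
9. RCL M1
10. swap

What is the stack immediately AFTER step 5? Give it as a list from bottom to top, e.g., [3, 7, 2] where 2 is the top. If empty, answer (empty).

After op 1 (RCL M1): stack=[0] mem=[0,0,0,0]
After op 2 (push 8): stack=[0,8] mem=[0,0,0,0]
After op 3 (swap): stack=[8,0] mem=[0,0,0,0]
After op 4 (STO M3): stack=[8] mem=[0,0,0,0]
After op 5 (push 10): stack=[8,10] mem=[0,0,0,0]

[8, 10]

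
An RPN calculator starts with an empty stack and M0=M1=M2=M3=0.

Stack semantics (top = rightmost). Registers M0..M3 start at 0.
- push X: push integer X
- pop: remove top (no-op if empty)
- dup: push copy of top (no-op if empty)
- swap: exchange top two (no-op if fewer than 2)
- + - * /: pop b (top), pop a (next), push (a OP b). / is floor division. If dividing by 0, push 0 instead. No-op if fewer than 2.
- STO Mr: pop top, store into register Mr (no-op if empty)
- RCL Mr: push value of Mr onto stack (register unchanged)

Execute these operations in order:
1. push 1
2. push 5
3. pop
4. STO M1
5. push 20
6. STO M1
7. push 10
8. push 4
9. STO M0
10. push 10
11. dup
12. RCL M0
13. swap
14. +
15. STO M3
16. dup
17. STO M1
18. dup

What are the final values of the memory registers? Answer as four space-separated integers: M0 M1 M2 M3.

After op 1 (push 1): stack=[1] mem=[0,0,0,0]
After op 2 (push 5): stack=[1,5] mem=[0,0,0,0]
After op 3 (pop): stack=[1] mem=[0,0,0,0]
After op 4 (STO M1): stack=[empty] mem=[0,1,0,0]
After op 5 (push 20): stack=[20] mem=[0,1,0,0]
After op 6 (STO M1): stack=[empty] mem=[0,20,0,0]
After op 7 (push 10): stack=[10] mem=[0,20,0,0]
After op 8 (push 4): stack=[10,4] mem=[0,20,0,0]
After op 9 (STO M0): stack=[10] mem=[4,20,0,0]
After op 10 (push 10): stack=[10,10] mem=[4,20,0,0]
After op 11 (dup): stack=[10,10,10] mem=[4,20,0,0]
After op 12 (RCL M0): stack=[10,10,10,4] mem=[4,20,0,0]
After op 13 (swap): stack=[10,10,4,10] mem=[4,20,0,0]
After op 14 (+): stack=[10,10,14] mem=[4,20,0,0]
After op 15 (STO M3): stack=[10,10] mem=[4,20,0,14]
After op 16 (dup): stack=[10,10,10] mem=[4,20,0,14]
After op 17 (STO M1): stack=[10,10] mem=[4,10,0,14]
After op 18 (dup): stack=[10,10,10] mem=[4,10,0,14]

Answer: 4 10 0 14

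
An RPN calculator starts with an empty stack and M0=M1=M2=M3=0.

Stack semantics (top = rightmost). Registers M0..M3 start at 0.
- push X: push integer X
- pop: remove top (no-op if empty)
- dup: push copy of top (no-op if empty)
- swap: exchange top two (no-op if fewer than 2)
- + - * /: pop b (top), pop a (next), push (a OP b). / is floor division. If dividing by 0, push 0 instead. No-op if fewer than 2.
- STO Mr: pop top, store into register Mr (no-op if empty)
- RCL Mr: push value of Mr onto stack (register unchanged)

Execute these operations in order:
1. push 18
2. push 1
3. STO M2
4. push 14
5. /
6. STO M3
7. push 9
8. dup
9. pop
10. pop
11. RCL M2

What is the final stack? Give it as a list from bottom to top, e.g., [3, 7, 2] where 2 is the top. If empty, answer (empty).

After op 1 (push 18): stack=[18] mem=[0,0,0,0]
After op 2 (push 1): stack=[18,1] mem=[0,0,0,0]
After op 3 (STO M2): stack=[18] mem=[0,0,1,0]
After op 4 (push 14): stack=[18,14] mem=[0,0,1,0]
After op 5 (/): stack=[1] mem=[0,0,1,0]
After op 6 (STO M3): stack=[empty] mem=[0,0,1,1]
After op 7 (push 9): stack=[9] mem=[0,0,1,1]
After op 8 (dup): stack=[9,9] mem=[0,0,1,1]
After op 9 (pop): stack=[9] mem=[0,0,1,1]
After op 10 (pop): stack=[empty] mem=[0,0,1,1]
After op 11 (RCL M2): stack=[1] mem=[0,0,1,1]

Answer: [1]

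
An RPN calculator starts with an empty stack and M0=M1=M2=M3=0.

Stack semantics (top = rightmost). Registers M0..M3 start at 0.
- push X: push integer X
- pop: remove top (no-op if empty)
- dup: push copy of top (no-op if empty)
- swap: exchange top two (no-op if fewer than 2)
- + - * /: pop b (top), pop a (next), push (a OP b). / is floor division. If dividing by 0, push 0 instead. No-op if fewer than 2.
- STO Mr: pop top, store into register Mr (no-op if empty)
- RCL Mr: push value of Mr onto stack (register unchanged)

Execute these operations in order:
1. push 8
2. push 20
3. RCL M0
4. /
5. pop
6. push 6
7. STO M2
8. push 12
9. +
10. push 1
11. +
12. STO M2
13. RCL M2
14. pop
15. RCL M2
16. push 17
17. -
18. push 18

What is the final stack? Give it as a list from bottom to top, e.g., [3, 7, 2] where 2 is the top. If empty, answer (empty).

After op 1 (push 8): stack=[8] mem=[0,0,0,0]
After op 2 (push 20): stack=[8,20] mem=[0,0,0,0]
After op 3 (RCL M0): stack=[8,20,0] mem=[0,0,0,0]
After op 4 (/): stack=[8,0] mem=[0,0,0,0]
After op 5 (pop): stack=[8] mem=[0,0,0,0]
After op 6 (push 6): stack=[8,6] mem=[0,0,0,0]
After op 7 (STO M2): stack=[8] mem=[0,0,6,0]
After op 8 (push 12): stack=[8,12] mem=[0,0,6,0]
After op 9 (+): stack=[20] mem=[0,0,6,0]
After op 10 (push 1): stack=[20,1] mem=[0,0,6,0]
After op 11 (+): stack=[21] mem=[0,0,6,0]
After op 12 (STO M2): stack=[empty] mem=[0,0,21,0]
After op 13 (RCL M2): stack=[21] mem=[0,0,21,0]
After op 14 (pop): stack=[empty] mem=[0,0,21,0]
After op 15 (RCL M2): stack=[21] mem=[0,0,21,0]
After op 16 (push 17): stack=[21,17] mem=[0,0,21,0]
After op 17 (-): stack=[4] mem=[0,0,21,0]
After op 18 (push 18): stack=[4,18] mem=[0,0,21,0]

Answer: [4, 18]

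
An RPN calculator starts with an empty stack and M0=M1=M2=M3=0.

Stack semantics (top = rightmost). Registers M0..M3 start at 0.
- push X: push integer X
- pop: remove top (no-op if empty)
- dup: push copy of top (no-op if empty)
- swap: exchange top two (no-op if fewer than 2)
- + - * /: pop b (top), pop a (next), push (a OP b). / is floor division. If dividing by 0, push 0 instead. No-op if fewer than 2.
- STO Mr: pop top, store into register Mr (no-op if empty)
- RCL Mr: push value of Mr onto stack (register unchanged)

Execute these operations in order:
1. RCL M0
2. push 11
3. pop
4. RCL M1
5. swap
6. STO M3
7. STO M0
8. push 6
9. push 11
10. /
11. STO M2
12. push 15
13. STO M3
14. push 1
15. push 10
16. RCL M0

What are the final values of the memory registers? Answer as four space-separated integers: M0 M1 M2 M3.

Answer: 0 0 0 15

Derivation:
After op 1 (RCL M0): stack=[0] mem=[0,0,0,0]
After op 2 (push 11): stack=[0,11] mem=[0,0,0,0]
After op 3 (pop): stack=[0] mem=[0,0,0,0]
After op 4 (RCL M1): stack=[0,0] mem=[0,0,0,0]
After op 5 (swap): stack=[0,0] mem=[0,0,0,0]
After op 6 (STO M3): stack=[0] mem=[0,0,0,0]
After op 7 (STO M0): stack=[empty] mem=[0,0,0,0]
After op 8 (push 6): stack=[6] mem=[0,0,0,0]
After op 9 (push 11): stack=[6,11] mem=[0,0,0,0]
After op 10 (/): stack=[0] mem=[0,0,0,0]
After op 11 (STO M2): stack=[empty] mem=[0,0,0,0]
After op 12 (push 15): stack=[15] mem=[0,0,0,0]
After op 13 (STO M3): stack=[empty] mem=[0,0,0,15]
After op 14 (push 1): stack=[1] mem=[0,0,0,15]
After op 15 (push 10): stack=[1,10] mem=[0,0,0,15]
After op 16 (RCL M0): stack=[1,10,0] mem=[0,0,0,15]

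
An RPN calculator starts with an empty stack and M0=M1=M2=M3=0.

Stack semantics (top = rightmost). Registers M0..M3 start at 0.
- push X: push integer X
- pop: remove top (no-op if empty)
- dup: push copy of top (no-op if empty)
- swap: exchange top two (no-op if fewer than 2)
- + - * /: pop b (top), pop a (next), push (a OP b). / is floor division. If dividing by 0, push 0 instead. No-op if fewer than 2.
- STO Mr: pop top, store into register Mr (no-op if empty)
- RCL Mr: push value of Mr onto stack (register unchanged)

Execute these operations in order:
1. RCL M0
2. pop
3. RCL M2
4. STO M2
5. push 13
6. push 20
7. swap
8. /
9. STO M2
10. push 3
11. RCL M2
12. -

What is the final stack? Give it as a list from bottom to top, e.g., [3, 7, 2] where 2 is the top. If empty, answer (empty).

After op 1 (RCL M0): stack=[0] mem=[0,0,0,0]
After op 2 (pop): stack=[empty] mem=[0,0,0,0]
After op 3 (RCL M2): stack=[0] mem=[0,0,0,0]
After op 4 (STO M2): stack=[empty] mem=[0,0,0,0]
After op 5 (push 13): stack=[13] mem=[0,0,0,0]
After op 6 (push 20): stack=[13,20] mem=[0,0,0,0]
After op 7 (swap): stack=[20,13] mem=[0,0,0,0]
After op 8 (/): stack=[1] mem=[0,0,0,0]
After op 9 (STO M2): stack=[empty] mem=[0,0,1,0]
After op 10 (push 3): stack=[3] mem=[0,0,1,0]
After op 11 (RCL M2): stack=[3,1] mem=[0,0,1,0]
After op 12 (-): stack=[2] mem=[0,0,1,0]

Answer: [2]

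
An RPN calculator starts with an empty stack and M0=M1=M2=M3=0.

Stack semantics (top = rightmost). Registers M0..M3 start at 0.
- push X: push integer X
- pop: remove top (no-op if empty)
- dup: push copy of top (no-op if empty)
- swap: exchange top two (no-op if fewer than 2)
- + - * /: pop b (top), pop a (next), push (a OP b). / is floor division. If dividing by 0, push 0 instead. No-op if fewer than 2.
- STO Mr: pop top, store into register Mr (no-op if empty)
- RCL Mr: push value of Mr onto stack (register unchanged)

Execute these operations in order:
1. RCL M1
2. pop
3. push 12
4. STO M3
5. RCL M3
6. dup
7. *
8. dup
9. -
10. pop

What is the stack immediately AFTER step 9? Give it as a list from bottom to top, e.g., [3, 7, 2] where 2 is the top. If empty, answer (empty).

After op 1 (RCL M1): stack=[0] mem=[0,0,0,0]
After op 2 (pop): stack=[empty] mem=[0,0,0,0]
After op 3 (push 12): stack=[12] mem=[0,0,0,0]
After op 4 (STO M3): stack=[empty] mem=[0,0,0,12]
After op 5 (RCL M3): stack=[12] mem=[0,0,0,12]
After op 6 (dup): stack=[12,12] mem=[0,0,0,12]
After op 7 (*): stack=[144] mem=[0,0,0,12]
After op 8 (dup): stack=[144,144] mem=[0,0,0,12]
After op 9 (-): stack=[0] mem=[0,0,0,12]

[0]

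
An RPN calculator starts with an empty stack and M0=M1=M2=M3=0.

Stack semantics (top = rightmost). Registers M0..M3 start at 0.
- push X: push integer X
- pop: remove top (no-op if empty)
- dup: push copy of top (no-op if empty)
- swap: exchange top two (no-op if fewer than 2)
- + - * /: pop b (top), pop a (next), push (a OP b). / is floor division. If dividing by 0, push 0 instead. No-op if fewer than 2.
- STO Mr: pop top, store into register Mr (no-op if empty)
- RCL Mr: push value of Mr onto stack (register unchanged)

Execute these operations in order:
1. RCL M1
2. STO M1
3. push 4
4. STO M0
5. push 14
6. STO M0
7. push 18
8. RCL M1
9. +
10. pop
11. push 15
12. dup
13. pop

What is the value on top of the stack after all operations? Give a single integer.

Answer: 15

Derivation:
After op 1 (RCL M1): stack=[0] mem=[0,0,0,0]
After op 2 (STO M1): stack=[empty] mem=[0,0,0,0]
After op 3 (push 4): stack=[4] mem=[0,0,0,0]
After op 4 (STO M0): stack=[empty] mem=[4,0,0,0]
After op 5 (push 14): stack=[14] mem=[4,0,0,0]
After op 6 (STO M0): stack=[empty] mem=[14,0,0,0]
After op 7 (push 18): stack=[18] mem=[14,0,0,0]
After op 8 (RCL M1): stack=[18,0] mem=[14,0,0,0]
After op 9 (+): stack=[18] mem=[14,0,0,0]
After op 10 (pop): stack=[empty] mem=[14,0,0,0]
After op 11 (push 15): stack=[15] mem=[14,0,0,0]
After op 12 (dup): stack=[15,15] mem=[14,0,0,0]
After op 13 (pop): stack=[15] mem=[14,0,0,0]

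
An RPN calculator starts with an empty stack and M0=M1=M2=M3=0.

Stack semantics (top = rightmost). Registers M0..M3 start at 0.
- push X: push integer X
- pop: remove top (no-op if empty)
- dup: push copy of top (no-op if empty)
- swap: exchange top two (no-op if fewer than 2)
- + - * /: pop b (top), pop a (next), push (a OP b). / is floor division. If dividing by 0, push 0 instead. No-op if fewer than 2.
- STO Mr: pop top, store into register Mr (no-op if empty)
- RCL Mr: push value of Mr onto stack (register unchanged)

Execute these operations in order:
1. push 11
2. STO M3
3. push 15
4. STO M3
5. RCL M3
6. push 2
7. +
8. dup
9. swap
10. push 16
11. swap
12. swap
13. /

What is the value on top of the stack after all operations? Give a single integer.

After op 1 (push 11): stack=[11] mem=[0,0,0,0]
After op 2 (STO M3): stack=[empty] mem=[0,0,0,11]
After op 3 (push 15): stack=[15] mem=[0,0,0,11]
After op 4 (STO M3): stack=[empty] mem=[0,0,0,15]
After op 5 (RCL M3): stack=[15] mem=[0,0,0,15]
After op 6 (push 2): stack=[15,2] mem=[0,0,0,15]
After op 7 (+): stack=[17] mem=[0,0,0,15]
After op 8 (dup): stack=[17,17] mem=[0,0,0,15]
After op 9 (swap): stack=[17,17] mem=[0,0,0,15]
After op 10 (push 16): stack=[17,17,16] mem=[0,0,0,15]
After op 11 (swap): stack=[17,16,17] mem=[0,0,0,15]
After op 12 (swap): stack=[17,17,16] mem=[0,0,0,15]
After op 13 (/): stack=[17,1] mem=[0,0,0,15]

Answer: 1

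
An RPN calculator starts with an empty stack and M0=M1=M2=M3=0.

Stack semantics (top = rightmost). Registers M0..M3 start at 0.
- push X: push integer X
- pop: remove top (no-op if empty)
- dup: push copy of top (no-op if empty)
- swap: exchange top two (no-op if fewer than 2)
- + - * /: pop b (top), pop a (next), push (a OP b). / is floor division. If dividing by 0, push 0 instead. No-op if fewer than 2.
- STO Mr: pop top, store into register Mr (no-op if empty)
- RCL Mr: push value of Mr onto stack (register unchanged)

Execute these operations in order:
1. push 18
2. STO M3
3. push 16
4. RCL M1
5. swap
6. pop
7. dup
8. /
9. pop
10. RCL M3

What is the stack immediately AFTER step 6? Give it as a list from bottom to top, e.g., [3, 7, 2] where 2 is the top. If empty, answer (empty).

After op 1 (push 18): stack=[18] mem=[0,0,0,0]
After op 2 (STO M3): stack=[empty] mem=[0,0,0,18]
After op 3 (push 16): stack=[16] mem=[0,0,0,18]
After op 4 (RCL M1): stack=[16,0] mem=[0,0,0,18]
After op 5 (swap): stack=[0,16] mem=[0,0,0,18]
After op 6 (pop): stack=[0] mem=[0,0,0,18]

[0]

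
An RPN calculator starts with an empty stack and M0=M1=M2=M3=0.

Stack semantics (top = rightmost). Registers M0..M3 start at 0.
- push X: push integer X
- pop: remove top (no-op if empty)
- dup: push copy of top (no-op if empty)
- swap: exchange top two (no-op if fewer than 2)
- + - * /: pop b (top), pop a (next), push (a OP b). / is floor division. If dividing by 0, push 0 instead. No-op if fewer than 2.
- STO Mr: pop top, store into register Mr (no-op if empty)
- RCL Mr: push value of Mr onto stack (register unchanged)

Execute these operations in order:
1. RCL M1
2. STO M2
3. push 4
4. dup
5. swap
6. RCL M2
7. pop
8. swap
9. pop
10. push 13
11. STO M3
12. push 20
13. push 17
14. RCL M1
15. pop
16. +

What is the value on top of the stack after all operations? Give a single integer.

After op 1 (RCL M1): stack=[0] mem=[0,0,0,0]
After op 2 (STO M2): stack=[empty] mem=[0,0,0,0]
After op 3 (push 4): stack=[4] mem=[0,0,0,0]
After op 4 (dup): stack=[4,4] mem=[0,0,0,0]
After op 5 (swap): stack=[4,4] mem=[0,0,0,0]
After op 6 (RCL M2): stack=[4,4,0] mem=[0,0,0,0]
After op 7 (pop): stack=[4,4] mem=[0,0,0,0]
After op 8 (swap): stack=[4,4] mem=[0,0,0,0]
After op 9 (pop): stack=[4] mem=[0,0,0,0]
After op 10 (push 13): stack=[4,13] mem=[0,0,0,0]
After op 11 (STO M3): stack=[4] mem=[0,0,0,13]
After op 12 (push 20): stack=[4,20] mem=[0,0,0,13]
After op 13 (push 17): stack=[4,20,17] mem=[0,0,0,13]
After op 14 (RCL M1): stack=[4,20,17,0] mem=[0,0,0,13]
After op 15 (pop): stack=[4,20,17] mem=[0,0,0,13]
After op 16 (+): stack=[4,37] mem=[0,0,0,13]

Answer: 37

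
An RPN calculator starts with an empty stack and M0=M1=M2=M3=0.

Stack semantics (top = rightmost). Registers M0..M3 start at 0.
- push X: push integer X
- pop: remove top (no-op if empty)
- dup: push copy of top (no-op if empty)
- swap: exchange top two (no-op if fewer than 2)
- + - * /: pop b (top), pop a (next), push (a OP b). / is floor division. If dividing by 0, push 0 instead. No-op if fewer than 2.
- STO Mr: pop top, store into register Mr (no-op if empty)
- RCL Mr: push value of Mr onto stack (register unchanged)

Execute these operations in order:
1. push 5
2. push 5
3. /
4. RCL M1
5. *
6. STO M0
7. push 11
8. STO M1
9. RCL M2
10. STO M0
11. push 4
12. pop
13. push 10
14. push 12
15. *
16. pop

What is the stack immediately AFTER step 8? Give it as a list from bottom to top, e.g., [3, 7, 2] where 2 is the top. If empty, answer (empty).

After op 1 (push 5): stack=[5] mem=[0,0,0,0]
After op 2 (push 5): stack=[5,5] mem=[0,0,0,0]
After op 3 (/): stack=[1] mem=[0,0,0,0]
After op 4 (RCL M1): stack=[1,0] mem=[0,0,0,0]
After op 5 (*): stack=[0] mem=[0,0,0,0]
After op 6 (STO M0): stack=[empty] mem=[0,0,0,0]
After op 7 (push 11): stack=[11] mem=[0,0,0,0]
After op 8 (STO M1): stack=[empty] mem=[0,11,0,0]

(empty)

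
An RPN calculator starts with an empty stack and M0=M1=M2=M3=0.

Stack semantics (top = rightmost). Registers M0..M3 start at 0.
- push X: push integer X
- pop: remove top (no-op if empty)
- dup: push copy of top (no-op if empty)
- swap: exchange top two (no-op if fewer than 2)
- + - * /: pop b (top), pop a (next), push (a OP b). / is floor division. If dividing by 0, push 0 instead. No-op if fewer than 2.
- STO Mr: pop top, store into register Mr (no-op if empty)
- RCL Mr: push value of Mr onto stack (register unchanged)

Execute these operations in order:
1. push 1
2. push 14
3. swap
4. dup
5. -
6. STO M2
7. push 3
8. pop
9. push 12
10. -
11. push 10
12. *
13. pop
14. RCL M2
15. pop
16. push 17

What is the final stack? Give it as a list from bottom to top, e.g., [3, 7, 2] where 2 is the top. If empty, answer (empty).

Answer: [17]

Derivation:
After op 1 (push 1): stack=[1] mem=[0,0,0,0]
After op 2 (push 14): stack=[1,14] mem=[0,0,0,0]
After op 3 (swap): stack=[14,1] mem=[0,0,0,0]
After op 4 (dup): stack=[14,1,1] mem=[0,0,0,0]
After op 5 (-): stack=[14,0] mem=[0,0,0,0]
After op 6 (STO M2): stack=[14] mem=[0,0,0,0]
After op 7 (push 3): stack=[14,3] mem=[0,0,0,0]
After op 8 (pop): stack=[14] mem=[0,0,0,0]
After op 9 (push 12): stack=[14,12] mem=[0,0,0,0]
After op 10 (-): stack=[2] mem=[0,0,0,0]
After op 11 (push 10): stack=[2,10] mem=[0,0,0,0]
After op 12 (*): stack=[20] mem=[0,0,0,0]
After op 13 (pop): stack=[empty] mem=[0,0,0,0]
After op 14 (RCL M2): stack=[0] mem=[0,0,0,0]
After op 15 (pop): stack=[empty] mem=[0,0,0,0]
After op 16 (push 17): stack=[17] mem=[0,0,0,0]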